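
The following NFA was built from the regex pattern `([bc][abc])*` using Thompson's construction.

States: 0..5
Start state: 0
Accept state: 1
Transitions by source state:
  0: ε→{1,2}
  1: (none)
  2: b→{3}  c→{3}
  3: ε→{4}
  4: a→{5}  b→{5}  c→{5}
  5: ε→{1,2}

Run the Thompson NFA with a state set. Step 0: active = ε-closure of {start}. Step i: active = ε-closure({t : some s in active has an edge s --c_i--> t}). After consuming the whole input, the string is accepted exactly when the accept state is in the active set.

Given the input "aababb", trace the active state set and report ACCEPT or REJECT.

initial (ε-close {0}): {0,1,2}
'a' @ 1: {}  — dead — no transitions
rest 'ababb' ignored (set empty)
end set {} — state 1 not in

Answer: REJECT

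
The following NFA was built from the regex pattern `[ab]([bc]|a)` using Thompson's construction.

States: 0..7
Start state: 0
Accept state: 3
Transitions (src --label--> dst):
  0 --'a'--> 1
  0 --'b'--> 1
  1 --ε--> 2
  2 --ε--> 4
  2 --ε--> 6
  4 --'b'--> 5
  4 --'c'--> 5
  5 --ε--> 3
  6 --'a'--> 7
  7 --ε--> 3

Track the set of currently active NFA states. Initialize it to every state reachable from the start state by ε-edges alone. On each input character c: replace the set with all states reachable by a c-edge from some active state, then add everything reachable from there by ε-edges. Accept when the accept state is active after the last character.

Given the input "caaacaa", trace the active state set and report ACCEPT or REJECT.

Answer: REJECT

Steps:
S₀ = ε-closure({0}) = {0}
'c' @ 1: {}  — dead — no transitions
rest 'aaacaa' ignored (set empty)
final: {}; accept 3 not in set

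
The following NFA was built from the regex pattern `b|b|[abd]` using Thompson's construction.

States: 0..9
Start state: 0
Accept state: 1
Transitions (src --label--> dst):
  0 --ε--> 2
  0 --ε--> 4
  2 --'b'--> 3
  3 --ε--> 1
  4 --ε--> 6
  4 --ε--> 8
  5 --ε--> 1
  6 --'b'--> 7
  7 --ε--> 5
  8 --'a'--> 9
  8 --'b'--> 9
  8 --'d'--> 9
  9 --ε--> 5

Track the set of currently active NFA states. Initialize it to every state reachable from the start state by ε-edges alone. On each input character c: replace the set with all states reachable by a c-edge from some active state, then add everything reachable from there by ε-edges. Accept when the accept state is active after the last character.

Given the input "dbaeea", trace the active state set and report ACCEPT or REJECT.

S₀ = ε-closure({0}) = {0,2,4,6,8}
'd' @ 1: {1,5,9}  [accepting]
'b' @ 2: {}  — state set empty
rest 'aeea' ignored (set empty)
after full input: {}  (accept=1 not in)

Answer: REJECT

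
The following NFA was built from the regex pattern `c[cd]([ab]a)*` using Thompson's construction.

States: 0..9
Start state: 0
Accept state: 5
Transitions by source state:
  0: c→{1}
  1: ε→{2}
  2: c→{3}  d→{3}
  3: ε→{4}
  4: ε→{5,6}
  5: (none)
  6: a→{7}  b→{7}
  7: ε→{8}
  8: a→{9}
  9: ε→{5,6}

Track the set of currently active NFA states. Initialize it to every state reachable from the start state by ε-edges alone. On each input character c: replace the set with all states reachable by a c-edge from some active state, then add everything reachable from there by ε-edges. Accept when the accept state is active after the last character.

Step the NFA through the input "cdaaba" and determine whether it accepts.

S₀ = ε-closure({0}) = {0}
'c' @ 1: {1,2}
'd' @ 2: {3,4,5,6}  ✓accept
'a' @ 3: {7,8}
'a' @ 4: {5,6,9}  ✓accept
'b' @ 5: {7,8}
'a' @ 6: {5,6,9}  ✓accept
after full input: {5,6,9}  (accept=5 in)

Answer: ACCEPT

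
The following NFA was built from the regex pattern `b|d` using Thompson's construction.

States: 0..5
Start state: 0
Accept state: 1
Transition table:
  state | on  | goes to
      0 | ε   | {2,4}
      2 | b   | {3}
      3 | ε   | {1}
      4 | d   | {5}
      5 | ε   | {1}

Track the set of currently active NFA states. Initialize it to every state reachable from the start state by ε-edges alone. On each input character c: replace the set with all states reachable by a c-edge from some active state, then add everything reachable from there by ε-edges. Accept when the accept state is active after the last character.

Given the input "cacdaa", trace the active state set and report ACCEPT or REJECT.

start: ε-closure({0}) = {0,2,4}
'c' @ 1: {}  — no active states
rest 'acdaa' ignored (set empty)
final: {}; accept 1 not in set

Answer: REJECT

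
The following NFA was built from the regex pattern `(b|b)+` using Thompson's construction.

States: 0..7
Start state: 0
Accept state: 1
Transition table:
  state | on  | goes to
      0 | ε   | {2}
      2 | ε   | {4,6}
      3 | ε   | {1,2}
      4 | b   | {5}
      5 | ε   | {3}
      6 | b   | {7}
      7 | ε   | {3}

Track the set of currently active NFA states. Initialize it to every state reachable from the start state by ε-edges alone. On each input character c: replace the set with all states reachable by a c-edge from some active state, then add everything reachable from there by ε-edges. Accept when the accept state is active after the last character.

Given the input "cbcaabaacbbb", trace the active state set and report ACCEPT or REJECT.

Answer: REJECT

Derivation:
start: ε-closure({0}) = {0,2,4,6}
'c' @ 1: {}  — dead — no transitions
rest 'bcaabaacbbb' ignored (set empty)
after full input: {}  (accept=1 not in)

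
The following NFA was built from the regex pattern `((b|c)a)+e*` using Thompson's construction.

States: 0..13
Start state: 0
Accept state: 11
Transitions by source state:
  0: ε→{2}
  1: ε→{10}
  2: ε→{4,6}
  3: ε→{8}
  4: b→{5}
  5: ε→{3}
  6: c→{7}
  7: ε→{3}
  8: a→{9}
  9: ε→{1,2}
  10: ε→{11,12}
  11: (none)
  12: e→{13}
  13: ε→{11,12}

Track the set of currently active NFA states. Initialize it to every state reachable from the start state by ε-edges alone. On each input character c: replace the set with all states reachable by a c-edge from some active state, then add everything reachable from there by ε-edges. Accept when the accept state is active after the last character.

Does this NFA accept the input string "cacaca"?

initial (ε-close {0}): {0,2,4,6}
'c' @ 1: {3,7,8}
'a' @ 2: {1,2,4,6,9,10,11,12}  ✓accept
'c' @ 3: {3,7,8}
'a' @ 4: {1,2,4,6,9,10,11,12}  ✓accept
'c' @ 5: {3,7,8}
'a' @ 6: {1,2,4,6,9,10,11,12}  ✓accept
final: {1,2,4,6,9,10,11,12}; accept 11 in set

Answer: ACCEPT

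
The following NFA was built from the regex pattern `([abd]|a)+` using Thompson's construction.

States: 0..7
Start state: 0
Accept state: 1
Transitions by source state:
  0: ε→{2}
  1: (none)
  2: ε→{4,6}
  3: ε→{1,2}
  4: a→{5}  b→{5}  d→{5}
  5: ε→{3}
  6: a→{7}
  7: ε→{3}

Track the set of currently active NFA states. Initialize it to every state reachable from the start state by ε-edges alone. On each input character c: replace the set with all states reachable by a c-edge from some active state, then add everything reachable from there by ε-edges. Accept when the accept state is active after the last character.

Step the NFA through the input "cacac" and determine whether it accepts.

Answer: REJECT

Steps:
start: ε-closure({0}) = {0,2,4,6}
'c' @ 1: {}  — dead — no transitions
rest 'acac' ignored (set empty)
final: {}; accept 1 not in set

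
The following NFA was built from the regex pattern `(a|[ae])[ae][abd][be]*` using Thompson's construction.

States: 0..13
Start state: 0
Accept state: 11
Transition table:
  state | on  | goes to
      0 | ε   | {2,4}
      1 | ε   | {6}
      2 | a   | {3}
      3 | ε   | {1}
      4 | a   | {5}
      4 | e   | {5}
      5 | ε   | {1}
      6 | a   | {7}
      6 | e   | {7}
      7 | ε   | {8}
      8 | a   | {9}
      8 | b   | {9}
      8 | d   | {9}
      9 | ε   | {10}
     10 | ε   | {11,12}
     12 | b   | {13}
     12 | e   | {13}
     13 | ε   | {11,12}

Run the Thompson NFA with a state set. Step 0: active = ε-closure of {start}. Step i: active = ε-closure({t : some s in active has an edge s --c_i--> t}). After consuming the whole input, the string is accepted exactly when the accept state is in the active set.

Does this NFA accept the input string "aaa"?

S₀ = ε-closure({0}) = {0,2,4}
'a' @ 1: {1,3,5,6}
'a' @ 2: {7,8}
'a' @ 3: {9,10,11,12}  ✓accept
final: {9,10,11,12}; accept 11 in set

Answer: ACCEPT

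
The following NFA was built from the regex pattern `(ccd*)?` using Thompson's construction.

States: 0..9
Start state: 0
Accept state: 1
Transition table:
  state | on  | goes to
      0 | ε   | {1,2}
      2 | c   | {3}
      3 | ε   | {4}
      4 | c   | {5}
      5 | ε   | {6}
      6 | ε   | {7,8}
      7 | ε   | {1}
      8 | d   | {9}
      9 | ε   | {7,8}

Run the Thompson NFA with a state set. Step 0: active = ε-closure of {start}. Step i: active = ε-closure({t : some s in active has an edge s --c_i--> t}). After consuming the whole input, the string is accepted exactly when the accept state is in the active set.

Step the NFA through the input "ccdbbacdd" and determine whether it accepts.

Answer: REJECT

Derivation:
S₀ = ε-closure({0}) = {0,1,2}
'c' @ 1: {3,4}
'c' @ 2: {1,5,6,7,8}  [accepting]
'd' @ 3: {1,7,8,9}  [accepting]
'b' @ 4: {}  — state set empty
rest 'bacdd' ignored (set empty)
end set {} — state 1 not in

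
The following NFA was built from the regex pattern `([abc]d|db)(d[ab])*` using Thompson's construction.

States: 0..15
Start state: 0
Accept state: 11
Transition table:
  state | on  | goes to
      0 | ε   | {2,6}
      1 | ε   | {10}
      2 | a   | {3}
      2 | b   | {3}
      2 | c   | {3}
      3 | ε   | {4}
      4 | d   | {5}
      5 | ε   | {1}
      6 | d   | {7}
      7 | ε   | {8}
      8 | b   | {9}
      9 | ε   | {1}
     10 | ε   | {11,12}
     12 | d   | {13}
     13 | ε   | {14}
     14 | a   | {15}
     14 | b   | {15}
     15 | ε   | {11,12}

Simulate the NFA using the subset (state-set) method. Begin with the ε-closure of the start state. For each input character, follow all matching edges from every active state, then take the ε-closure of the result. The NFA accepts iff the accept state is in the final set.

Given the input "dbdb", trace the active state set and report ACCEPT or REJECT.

Answer: ACCEPT

Derivation:
start: ε-closure({0}) = {0,2,6}
'd' @ 1: {7,8}
'b' @ 2: {1,9,10,11,12}  [accepting]
'd' @ 3: {13,14}
'b' @ 4: {11,12,15}  [accepting]
final: {11,12,15}; accept 11 in set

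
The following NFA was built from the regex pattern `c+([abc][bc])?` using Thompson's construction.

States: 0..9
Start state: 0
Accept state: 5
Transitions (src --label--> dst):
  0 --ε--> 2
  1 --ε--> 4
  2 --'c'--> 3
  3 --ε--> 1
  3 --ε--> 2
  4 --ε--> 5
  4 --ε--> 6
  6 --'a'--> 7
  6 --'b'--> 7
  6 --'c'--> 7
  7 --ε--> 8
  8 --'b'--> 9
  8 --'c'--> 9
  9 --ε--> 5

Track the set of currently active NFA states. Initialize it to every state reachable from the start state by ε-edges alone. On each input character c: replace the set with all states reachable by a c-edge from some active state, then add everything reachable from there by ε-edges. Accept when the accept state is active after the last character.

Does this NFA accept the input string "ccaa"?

Answer: REJECT

Trace:
initial (ε-close {0}): {0,2}
'c' @ 1: {1,2,3,4,5,6}  [accepting]
'c' @ 2: {1,2,3,4,5,6,7,8}  [accepting]
'a' @ 3: {7,8}
'a' @ 4: {}  — dead — no transitions
final: {}; accept 5 not in set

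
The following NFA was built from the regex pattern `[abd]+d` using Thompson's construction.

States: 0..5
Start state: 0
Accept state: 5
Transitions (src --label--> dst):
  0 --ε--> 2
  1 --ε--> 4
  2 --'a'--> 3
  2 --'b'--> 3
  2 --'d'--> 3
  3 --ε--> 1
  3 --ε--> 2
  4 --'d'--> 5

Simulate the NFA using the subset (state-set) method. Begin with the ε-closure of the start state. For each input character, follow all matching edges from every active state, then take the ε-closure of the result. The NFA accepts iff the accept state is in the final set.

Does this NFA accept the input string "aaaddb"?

S₀ = ε-closure({0}) = {0,2}
'a' @ 1: {1,2,3,4}
'a' @ 2: {1,2,3,4}
'a' @ 3: {1,2,3,4}
'd' @ 4: {1,2,3,4,5}  ✓accept
'd' @ 5: {1,2,3,4,5}  ✓accept
'b' @ 6: {1,2,3,4}
final: {1,2,3,4}; accept 5 not in set

Answer: REJECT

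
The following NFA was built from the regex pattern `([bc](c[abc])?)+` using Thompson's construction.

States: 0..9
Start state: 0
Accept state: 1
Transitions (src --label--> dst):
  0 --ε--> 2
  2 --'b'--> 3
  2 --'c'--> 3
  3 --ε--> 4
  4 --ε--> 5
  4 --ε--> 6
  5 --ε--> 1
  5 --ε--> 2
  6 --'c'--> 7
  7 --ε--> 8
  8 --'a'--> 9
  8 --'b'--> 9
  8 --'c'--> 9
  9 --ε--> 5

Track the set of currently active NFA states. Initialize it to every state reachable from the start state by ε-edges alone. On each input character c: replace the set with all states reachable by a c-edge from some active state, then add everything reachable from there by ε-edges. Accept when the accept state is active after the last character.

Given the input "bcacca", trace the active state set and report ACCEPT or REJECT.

Answer: ACCEPT

Derivation:
start: ε-closure({0}) = {0,2}
'b' @ 1: {1,2,3,4,5,6}  [accepting]
'c' @ 2: {1,2,3,4,5,6,7,8}  [accepting]
'a' @ 3: {1,2,5,9}  [accepting]
'c' @ 4: {1,2,3,4,5,6}  [accepting]
'c' @ 5: {1,2,3,4,5,6,7,8}  [accepting]
'a' @ 6: {1,2,5,9}  [accepting]
after full input: {1,2,5,9}  (accept=1 in)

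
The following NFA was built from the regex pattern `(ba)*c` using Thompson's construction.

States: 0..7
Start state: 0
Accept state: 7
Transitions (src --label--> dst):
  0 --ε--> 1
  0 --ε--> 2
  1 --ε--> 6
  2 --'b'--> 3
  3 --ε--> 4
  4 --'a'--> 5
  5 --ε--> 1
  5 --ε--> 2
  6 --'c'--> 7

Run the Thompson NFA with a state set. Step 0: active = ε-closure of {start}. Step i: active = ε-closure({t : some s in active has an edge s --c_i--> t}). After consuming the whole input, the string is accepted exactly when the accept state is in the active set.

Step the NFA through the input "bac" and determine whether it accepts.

initial (ε-close {0}): {0,1,2,6}
'b' @ 1: {3,4}
'a' @ 2: {1,2,5,6}
'c' @ 3: {7}  (accept∈set)
after full input: {7}  (accept=7 in)

Answer: ACCEPT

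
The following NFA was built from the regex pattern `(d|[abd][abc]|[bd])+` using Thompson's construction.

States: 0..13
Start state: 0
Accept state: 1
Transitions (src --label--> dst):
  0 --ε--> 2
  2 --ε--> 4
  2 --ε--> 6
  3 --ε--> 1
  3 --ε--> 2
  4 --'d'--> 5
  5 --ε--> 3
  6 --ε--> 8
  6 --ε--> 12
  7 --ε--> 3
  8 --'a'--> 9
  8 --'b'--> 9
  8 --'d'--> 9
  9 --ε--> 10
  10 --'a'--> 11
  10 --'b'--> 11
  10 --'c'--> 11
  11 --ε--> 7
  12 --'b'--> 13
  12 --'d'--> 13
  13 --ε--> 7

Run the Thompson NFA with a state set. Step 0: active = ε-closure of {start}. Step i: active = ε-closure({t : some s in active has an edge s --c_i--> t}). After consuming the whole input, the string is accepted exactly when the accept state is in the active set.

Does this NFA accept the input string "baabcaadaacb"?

Answer: ACCEPT

Steps:
S₀ = ε-closure({0}) = {0,2,4,6,8,12}
'b' @ 1: {1,2,3,4,6,7,8,9,10,12,13}  (accept∈set)
'a' @ 2: {1,2,3,4,6,7,8,9,10,11,12}  (accept∈set)
'a' @ 3: {1,2,3,4,6,7,8,9,10,11,12}  (accept∈set)
'b' @ 4: {1,2,3,4,6,7,8,9,10,11,12,13}  (accept∈set)
'c' @ 5: {1,2,3,4,6,7,8,11,12}  (accept∈set)
'a' @ 6: {9,10}
'a' @ 7: {1,2,3,4,6,7,8,11,12}  (accept∈set)
'd' @ 8: {1,2,3,4,5,6,7,8,9,10,12,13}  (accept∈set)
'a' @ 9: {1,2,3,4,6,7,8,9,10,11,12}  (accept∈set)
'a' @ 10: {1,2,3,4,6,7,8,9,10,11,12}  (accept∈set)
'c' @ 11: {1,2,3,4,6,7,8,11,12}  (accept∈set)
'b' @ 12: {1,2,3,4,6,7,8,9,10,12,13}  (accept∈set)
after full input: {1,2,3,4,6,7,8,9,10,12,13}  (accept=1 in)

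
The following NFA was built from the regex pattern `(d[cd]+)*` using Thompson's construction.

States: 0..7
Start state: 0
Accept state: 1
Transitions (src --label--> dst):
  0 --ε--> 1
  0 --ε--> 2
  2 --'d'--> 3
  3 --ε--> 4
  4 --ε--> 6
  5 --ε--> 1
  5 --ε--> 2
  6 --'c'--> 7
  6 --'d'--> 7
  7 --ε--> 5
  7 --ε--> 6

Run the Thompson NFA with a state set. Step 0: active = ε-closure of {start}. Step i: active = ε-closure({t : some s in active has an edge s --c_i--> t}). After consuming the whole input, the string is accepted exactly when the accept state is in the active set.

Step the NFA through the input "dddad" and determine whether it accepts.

Answer: REJECT

Derivation:
start: ε-closure({0}) = {0,1,2}
'd' @ 1: {3,4,6}
'd' @ 2: {1,2,5,6,7}  [accepting]
'd' @ 3: {1,2,3,4,5,6,7}  [accepting]
'a' @ 4: {}  — state set empty
rest 'd' ignored (set empty)
end set {} — state 1 not in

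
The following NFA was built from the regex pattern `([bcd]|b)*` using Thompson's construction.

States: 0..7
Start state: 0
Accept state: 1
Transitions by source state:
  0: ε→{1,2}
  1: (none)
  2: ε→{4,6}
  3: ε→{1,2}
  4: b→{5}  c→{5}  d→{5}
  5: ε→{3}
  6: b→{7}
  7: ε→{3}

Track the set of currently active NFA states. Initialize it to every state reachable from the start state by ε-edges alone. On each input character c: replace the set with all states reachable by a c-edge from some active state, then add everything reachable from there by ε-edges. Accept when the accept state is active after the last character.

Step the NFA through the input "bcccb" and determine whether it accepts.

S₀ = ε-closure({0}) = {0,1,2,4,6}
'b' @ 1: {1,2,3,4,5,6,7}  ✓accept
'c' @ 2: {1,2,3,4,5,6}  ✓accept
'c' @ 3: {1,2,3,4,5,6}  ✓accept
'c' @ 4: {1,2,3,4,5,6}  ✓accept
'b' @ 5: {1,2,3,4,5,6,7}  ✓accept
end set {1,2,3,4,5,6,7} — state 1 in

Answer: ACCEPT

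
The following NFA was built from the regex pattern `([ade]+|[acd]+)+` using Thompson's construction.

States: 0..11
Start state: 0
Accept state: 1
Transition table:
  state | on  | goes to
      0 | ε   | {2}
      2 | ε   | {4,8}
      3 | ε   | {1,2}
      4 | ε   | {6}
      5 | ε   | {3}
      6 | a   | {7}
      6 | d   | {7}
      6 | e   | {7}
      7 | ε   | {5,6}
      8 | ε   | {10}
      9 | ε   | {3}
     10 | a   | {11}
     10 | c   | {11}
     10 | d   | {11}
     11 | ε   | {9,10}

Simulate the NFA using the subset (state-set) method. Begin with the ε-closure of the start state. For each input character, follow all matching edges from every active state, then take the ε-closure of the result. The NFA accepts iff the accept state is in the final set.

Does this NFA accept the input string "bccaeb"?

Answer: REJECT

Derivation:
S₀ = ε-closure({0}) = {0,2,4,6,8,10}
'b' @ 1: {}  — dead — no transitions
rest 'ccaeb' ignored (set empty)
after full input: {}  (accept=1 not in)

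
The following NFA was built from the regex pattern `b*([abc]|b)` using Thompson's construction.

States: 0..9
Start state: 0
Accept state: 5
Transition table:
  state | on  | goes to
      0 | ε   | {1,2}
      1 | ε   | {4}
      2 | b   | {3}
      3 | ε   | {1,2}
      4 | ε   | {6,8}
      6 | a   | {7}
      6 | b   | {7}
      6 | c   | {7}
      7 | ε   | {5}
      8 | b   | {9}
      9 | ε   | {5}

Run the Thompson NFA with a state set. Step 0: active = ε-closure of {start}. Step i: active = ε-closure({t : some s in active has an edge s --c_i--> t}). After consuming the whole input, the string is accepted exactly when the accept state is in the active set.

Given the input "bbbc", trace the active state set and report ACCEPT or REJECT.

Answer: ACCEPT

Derivation:
initial (ε-close {0}): {0,1,2,4,6,8}
'b' @ 1: {1,2,3,4,5,6,7,8,9}  (accept∈set)
'b' @ 2: {1,2,3,4,5,6,7,8,9}  (accept∈set)
'b' @ 3: {1,2,3,4,5,6,7,8,9}  (accept∈set)
'c' @ 4: {5,7}  (accept∈set)
final: {5,7}; accept 5 in set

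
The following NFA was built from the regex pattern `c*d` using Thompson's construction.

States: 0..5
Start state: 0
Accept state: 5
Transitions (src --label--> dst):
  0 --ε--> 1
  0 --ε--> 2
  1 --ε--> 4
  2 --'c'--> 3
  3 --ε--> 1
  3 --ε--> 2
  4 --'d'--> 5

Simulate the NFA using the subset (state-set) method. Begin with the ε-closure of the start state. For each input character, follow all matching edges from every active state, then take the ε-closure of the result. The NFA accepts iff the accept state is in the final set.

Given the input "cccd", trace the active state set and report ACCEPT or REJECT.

start: ε-closure({0}) = {0,1,2,4}
'c' @ 1: {1,2,3,4}
'c' @ 2: {1,2,3,4}
'c' @ 3: {1,2,3,4}
'd' @ 4: {5}  [accepting]
after full input: {5}  (accept=5 in)

Answer: ACCEPT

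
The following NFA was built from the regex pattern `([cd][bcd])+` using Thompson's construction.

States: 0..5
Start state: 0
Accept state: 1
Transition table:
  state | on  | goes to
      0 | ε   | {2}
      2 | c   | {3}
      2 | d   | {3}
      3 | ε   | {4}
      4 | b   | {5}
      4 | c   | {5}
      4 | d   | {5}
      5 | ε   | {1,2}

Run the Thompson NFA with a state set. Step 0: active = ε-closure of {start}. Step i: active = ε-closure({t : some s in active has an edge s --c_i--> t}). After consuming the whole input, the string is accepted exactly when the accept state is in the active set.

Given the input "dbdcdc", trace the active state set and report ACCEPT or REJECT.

initial (ε-close {0}): {0,2}
'd' @ 1: {3,4}
'b' @ 2: {1,2,5}  (accept∈set)
'd' @ 3: {3,4}
'c' @ 4: {1,2,5}  (accept∈set)
'd' @ 5: {3,4}
'c' @ 6: {1,2,5}  (accept∈set)
final: {1,2,5}; accept 1 in set

Answer: ACCEPT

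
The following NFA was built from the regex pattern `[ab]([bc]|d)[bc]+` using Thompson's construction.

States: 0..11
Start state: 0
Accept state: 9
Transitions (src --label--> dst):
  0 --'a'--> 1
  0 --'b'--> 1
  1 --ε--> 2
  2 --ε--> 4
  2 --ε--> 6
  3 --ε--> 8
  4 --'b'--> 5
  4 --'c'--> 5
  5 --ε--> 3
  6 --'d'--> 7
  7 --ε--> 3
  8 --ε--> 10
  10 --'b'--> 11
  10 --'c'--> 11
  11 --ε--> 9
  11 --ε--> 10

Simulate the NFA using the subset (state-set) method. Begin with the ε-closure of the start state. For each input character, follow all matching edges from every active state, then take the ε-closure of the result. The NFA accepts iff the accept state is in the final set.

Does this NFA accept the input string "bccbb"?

Answer: ACCEPT

Trace:
initial (ε-close {0}): {0}
'b' @ 1: {1,2,4,6}
'c' @ 2: {3,5,8,10}
'c' @ 3: {9,10,11}  [accepting]
'b' @ 4: {9,10,11}  [accepting]
'b' @ 5: {9,10,11}  [accepting]
after full input: {9,10,11}  (accept=9 in)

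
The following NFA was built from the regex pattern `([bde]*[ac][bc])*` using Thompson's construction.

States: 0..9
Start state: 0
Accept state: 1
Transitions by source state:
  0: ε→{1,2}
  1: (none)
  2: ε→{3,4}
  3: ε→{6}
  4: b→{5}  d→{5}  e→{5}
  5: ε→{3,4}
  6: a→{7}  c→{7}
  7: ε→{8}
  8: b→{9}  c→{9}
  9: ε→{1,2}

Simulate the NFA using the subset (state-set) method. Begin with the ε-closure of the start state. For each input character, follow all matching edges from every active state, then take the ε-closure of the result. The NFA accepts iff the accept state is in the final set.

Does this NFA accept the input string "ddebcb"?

initial (ε-close {0}): {0,1,2,3,4,6}
'd' @ 1: {3,4,5,6}
'd' @ 2: {3,4,5,6}
'e' @ 3: {3,4,5,6}
'b' @ 4: {3,4,5,6}
'c' @ 5: {7,8}
'b' @ 6: {1,2,3,4,6,9}  [accepting]
final: {1,2,3,4,6,9}; accept 1 in set

Answer: ACCEPT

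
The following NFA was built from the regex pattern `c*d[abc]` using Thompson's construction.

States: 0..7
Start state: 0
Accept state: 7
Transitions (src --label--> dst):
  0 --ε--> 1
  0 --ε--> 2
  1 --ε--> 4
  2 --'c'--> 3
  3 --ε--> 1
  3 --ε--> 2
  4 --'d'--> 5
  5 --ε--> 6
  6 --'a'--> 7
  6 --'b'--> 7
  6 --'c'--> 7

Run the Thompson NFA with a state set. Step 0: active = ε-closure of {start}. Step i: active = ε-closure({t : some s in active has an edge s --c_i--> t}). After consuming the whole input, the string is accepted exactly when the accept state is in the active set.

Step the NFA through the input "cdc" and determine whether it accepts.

Answer: ACCEPT

Derivation:
start: ε-closure({0}) = {0,1,2,4}
'c' @ 1: {1,2,3,4}
'd' @ 2: {5,6}
'c' @ 3: {7}  (accept∈set)
after full input: {7}  (accept=7 in)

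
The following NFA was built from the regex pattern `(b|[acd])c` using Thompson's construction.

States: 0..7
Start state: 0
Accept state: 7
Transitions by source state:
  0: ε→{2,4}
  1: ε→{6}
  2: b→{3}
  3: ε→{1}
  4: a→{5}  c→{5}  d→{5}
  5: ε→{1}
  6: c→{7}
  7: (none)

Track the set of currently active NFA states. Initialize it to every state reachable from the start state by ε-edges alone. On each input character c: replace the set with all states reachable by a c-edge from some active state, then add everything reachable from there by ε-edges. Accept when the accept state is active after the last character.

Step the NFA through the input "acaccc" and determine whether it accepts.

initial (ε-close {0}): {0,2,4}
'a' @ 1: {1,5,6}
'c' @ 2: {7}  ✓accept
'a' @ 3: {}  — state set empty
rest 'ccc' ignored (set empty)
end set {} — state 7 not in

Answer: REJECT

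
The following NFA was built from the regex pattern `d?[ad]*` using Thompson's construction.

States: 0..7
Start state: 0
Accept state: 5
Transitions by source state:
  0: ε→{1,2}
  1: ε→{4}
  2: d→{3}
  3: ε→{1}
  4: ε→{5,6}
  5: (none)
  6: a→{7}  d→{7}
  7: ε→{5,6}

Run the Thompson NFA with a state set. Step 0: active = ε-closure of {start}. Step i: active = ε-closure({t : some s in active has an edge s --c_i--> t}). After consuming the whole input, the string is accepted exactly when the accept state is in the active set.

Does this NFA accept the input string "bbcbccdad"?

initial (ε-close {0}): {0,1,2,4,5,6}
'b' @ 1: {}  — state set empty
rest 'bcbccdad' ignored (set empty)
final: {}; accept 5 not in set

Answer: REJECT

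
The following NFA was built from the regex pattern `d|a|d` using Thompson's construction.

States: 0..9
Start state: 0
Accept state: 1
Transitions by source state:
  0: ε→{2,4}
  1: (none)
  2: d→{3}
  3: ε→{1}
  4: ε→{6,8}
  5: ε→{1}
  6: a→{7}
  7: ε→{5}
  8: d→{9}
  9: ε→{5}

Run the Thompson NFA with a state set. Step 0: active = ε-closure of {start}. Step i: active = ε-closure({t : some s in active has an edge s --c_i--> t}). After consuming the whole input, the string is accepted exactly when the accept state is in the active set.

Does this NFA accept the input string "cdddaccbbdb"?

start: ε-closure({0}) = {0,2,4,6,8}
'c' @ 1: {}  — dead — no transitions
rest 'dddaccbbdb' ignored (set empty)
after full input: {}  (accept=1 not in)

Answer: REJECT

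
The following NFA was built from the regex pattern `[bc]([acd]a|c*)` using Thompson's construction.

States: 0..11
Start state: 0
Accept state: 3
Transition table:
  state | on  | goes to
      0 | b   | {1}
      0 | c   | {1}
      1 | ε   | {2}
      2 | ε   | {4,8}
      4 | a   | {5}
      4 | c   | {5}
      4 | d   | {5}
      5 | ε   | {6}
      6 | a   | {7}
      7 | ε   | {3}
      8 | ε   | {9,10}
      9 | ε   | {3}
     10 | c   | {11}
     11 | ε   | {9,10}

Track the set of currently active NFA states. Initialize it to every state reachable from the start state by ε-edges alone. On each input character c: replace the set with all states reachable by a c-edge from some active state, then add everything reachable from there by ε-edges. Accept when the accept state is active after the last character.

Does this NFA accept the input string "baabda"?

start: ε-closure({0}) = {0}
'b' @ 1: {1,2,3,4,8,9,10}  (accept∈set)
'a' @ 2: {5,6}
'a' @ 3: {3,7}  (accept∈set)
'b' @ 4: {}  — state set empty
rest 'da' ignored (set empty)
final: {}; accept 3 not in set

Answer: REJECT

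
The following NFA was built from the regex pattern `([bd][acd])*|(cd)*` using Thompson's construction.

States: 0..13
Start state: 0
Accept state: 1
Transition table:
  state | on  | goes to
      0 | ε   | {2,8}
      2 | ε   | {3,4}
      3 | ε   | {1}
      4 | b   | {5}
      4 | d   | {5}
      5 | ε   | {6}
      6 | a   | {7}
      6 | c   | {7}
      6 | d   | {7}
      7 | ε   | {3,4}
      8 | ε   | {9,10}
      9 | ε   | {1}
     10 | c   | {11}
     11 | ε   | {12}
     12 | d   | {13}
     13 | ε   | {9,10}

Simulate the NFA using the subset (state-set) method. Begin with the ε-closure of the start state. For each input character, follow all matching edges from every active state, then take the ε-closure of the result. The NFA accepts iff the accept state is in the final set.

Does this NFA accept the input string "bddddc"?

Answer: ACCEPT

Derivation:
S₀ = ε-closure({0}) = {0,1,2,3,4,8,9,10}
'b' @ 1: {5,6}
'd' @ 2: {1,3,4,7}  (accept∈set)
'd' @ 3: {5,6}
'd' @ 4: {1,3,4,7}  (accept∈set)
'd' @ 5: {5,6}
'c' @ 6: {1,3,4,7}  (accept∈set)
end set {1,3,4,7} — state 1 in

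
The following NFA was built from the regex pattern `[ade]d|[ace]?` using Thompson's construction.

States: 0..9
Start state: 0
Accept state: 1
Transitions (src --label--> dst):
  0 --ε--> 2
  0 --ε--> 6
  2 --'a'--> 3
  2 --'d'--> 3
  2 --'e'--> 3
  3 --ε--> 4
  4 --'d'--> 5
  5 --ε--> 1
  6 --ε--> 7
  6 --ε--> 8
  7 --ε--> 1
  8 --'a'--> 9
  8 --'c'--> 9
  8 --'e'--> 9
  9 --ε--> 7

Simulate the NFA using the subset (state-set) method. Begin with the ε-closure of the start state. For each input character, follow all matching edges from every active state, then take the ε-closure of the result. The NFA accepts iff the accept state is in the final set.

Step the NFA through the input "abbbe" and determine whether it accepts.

Answer: REJECT

Trace:
start: ε-closure({0}) = {0,1,2,6,7,8}
'a' @ 1: {1,3,4,7,9}  (accept∈set)
'b' @ 2: {}  — dead — no transitions
rest 'bbe' ignored (set empty)
after full input: {}  (accept=1 not in)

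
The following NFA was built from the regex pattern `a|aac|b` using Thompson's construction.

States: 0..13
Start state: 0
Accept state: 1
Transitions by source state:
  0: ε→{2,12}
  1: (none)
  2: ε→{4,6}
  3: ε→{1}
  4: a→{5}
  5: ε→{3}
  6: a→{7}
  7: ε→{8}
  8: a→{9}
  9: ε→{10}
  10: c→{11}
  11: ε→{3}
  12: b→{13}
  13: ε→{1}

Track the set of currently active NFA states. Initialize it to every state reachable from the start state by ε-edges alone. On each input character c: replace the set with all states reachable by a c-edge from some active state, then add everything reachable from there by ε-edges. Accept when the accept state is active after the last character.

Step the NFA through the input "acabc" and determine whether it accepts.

Answer: REJECT

Steps:
S₀ = ε-closure({0}) = {0,2,4,6,12}
'a' @ 1: {1,3,5,7,8}  ✓accept
'c' @ 2: {}  — no active states
rest 'abc' ignored (set empty)
after full input: {}  (accept=1 not in)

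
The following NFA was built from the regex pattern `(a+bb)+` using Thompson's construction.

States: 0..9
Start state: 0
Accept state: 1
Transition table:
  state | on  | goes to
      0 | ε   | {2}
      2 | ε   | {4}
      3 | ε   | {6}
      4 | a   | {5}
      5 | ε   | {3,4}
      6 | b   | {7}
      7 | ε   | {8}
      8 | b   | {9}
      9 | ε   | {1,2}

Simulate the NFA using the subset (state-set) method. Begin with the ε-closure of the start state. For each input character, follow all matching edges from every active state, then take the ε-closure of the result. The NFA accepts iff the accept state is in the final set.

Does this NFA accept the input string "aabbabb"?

initial (ε-close {0}): {0,2,4}
'a' @ 1: {3,4,5,6}
'a' @ 2: {3,4,5,6}
'b' @ 3: {7,8}
'b' @ 4: {1,2,4,9}  [accepting]
'a' @ 5: {3,4,5,6}
'b' @ 6: {7,8}
'b' @ 7: {1,2,4,9}  [accepting]
final: {1,2,4,9}; accept 1 in set

Answer: ACCEPT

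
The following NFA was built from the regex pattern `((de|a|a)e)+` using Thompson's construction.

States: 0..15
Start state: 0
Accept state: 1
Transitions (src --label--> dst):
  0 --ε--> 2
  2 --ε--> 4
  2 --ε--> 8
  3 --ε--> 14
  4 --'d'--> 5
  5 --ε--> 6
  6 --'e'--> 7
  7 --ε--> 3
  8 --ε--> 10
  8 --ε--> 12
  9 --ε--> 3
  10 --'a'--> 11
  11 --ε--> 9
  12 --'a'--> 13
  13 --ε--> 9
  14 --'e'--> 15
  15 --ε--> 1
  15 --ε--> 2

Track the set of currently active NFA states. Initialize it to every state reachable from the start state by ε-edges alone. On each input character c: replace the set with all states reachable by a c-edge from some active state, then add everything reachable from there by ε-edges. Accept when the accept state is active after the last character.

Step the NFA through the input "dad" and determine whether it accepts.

start: ε-closure({0}) = {0,2,4,8,10,12}
'd' @ 1: {5,6}
'a' @ 2: {}  — no active states
rest 'd' ignored (set empty)
end set {} — state 1 not in

Answer: REJECT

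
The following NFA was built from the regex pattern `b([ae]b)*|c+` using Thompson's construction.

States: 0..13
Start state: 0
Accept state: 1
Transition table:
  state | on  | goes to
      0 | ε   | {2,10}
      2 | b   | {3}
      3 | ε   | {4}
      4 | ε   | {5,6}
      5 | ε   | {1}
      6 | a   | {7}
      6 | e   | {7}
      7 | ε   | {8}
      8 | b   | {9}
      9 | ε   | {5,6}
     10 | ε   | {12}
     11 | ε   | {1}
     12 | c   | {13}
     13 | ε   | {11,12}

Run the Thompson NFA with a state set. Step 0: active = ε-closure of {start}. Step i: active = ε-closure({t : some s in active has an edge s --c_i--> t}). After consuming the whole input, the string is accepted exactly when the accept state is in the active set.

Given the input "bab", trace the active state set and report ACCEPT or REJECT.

start: ε-closure({0}) = {0,2,10,12}
'b' @ 1: {1,3,4,5,6}  (accept∈set)
'a' @ 2: {7,8}
'b' @ 3: {1,5,6,9}  (accept∈set)
end set {1,5,6,9} — state 1 in

Answer: ACCEPT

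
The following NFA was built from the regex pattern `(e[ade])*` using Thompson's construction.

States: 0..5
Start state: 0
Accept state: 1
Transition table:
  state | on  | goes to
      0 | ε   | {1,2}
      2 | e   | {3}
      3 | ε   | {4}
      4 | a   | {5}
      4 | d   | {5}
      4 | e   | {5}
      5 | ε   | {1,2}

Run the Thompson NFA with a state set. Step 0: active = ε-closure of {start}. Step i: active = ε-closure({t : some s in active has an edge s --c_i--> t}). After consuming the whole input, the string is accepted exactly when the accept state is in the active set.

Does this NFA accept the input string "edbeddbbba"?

Answer: REJECT

Trace:
start: ε-closure({0}) = {0,1,2}
'e' @ 1: {3,4}
'd' @ 2: {1,2,5}  (accept∈set)
'b' @ 3: {}  — no active states
rest 'eddbbba' ignored (set empty)
end set {} — state 1 not in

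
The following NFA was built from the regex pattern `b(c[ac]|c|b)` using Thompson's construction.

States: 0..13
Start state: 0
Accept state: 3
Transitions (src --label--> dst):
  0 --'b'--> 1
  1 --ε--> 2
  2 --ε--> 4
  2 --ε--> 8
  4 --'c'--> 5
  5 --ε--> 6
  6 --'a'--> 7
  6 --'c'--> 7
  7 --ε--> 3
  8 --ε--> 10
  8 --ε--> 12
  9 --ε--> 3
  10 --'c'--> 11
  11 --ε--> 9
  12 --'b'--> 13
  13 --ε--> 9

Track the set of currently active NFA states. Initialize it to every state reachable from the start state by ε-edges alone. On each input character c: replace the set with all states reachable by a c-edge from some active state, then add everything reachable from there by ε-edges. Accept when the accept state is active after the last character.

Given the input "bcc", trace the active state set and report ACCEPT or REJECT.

Answer: ACCEPT

Trace:
initial (ε-close {0}): {0}
'b' @ 1: {1,2,4,8,10,12}
'c' @ 2: {3,5,6,9,11}  ✓accept
'c' @ 3: {3,7}  ✓accept
end set {3,7} — state 3 in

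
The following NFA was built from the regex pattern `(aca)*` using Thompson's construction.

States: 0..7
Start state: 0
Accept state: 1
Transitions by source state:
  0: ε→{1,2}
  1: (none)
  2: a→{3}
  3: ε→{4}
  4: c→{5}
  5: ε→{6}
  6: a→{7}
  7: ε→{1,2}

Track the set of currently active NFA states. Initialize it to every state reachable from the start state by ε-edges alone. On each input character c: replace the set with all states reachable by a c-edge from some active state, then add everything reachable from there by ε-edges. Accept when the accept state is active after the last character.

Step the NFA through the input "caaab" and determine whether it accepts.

start: ε-closure({0}) = {0,1,2}
'c' @ 1: {}  — state set empty
rest 'aaab' ignored (set empty)
end set {} — state 1 not in

Answer: REJECT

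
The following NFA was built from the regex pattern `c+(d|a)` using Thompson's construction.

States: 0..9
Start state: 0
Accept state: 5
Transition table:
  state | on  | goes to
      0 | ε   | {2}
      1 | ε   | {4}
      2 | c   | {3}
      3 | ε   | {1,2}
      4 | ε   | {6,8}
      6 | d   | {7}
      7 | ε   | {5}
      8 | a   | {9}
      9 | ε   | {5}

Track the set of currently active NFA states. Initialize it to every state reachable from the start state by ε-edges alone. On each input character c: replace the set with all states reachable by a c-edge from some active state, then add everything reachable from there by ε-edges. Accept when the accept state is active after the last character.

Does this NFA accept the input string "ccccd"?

Answer: ACCEPT

Trace:
initial (ε-close {0}): {0,2}
'c' @ 1: {1,2,3,4,6,8}
'c' @ 2: {1,2,3,4,6,8}
'c' @ 3: {1,2,3,4,6,8}
'c' @ 4: {1,2,3,4,6,8}
'd' @ 5: {5,7}  (accept∈set)
end set {5,7} — state 5 in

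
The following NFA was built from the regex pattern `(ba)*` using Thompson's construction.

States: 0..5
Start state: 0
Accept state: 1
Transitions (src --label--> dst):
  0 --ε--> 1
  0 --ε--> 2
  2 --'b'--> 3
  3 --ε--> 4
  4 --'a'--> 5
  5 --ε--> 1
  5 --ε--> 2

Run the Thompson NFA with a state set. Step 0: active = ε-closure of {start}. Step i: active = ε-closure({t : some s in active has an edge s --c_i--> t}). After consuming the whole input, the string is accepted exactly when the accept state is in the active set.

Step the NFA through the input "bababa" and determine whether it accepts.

Answer: ACCEPT

Derivation:
start: ε-closure({0}) = {0,1,2}
'b' @ 1: {3,4}
'a' @ 2: {1,2,5}  [accepting]
'b' @ 3: {3,4}
'a' @ 4: {1,2,5}  [accepting]
'b' @ 5: {3,4}
'a' @ 6: {1,2,5}  [accepting]
final: {1,2,5}; accept 1 in set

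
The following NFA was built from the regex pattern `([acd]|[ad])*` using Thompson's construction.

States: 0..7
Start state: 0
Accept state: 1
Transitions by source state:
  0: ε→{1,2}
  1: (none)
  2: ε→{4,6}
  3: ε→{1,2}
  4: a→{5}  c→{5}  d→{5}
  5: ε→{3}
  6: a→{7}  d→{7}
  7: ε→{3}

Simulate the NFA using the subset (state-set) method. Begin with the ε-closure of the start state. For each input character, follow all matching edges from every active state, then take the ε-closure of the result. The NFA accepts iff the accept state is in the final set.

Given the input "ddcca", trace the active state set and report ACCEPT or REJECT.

initial (ε-close {0}): {0,1,2,4,6}
'd' @ 1: {1,2,3,4,5,6,7}  (accept∈set)
'd' @ 2: {1,2,3,4,5,6,7}  (accept∈set)
'c' @ 3: {1,2,3,4,5,6}  (accept∈set)
'c' @ 4: {1,2,3,4,5,6}  (accept∈set)
'a' @ 5: {1,2,3,4,5,6,7}  (accept∈set)
end set {1,2,3,4,5,6,7} — state 1 in

Answer: ACCEPT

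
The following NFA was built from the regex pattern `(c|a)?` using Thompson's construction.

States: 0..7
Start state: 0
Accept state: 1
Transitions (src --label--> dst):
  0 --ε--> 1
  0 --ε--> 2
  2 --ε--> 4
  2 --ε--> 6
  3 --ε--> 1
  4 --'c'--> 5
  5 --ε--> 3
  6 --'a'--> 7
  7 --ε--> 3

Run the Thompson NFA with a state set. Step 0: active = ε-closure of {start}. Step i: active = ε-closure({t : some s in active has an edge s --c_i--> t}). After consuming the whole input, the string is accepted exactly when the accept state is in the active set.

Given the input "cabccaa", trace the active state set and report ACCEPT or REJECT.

initial (ε-close {0}): {0,1,2,4,6}
'c' @ 1: {1,3,5}  (accept∈set)
'a' @ 2: {}  — no active states
rest 'bccaa' ignored (set empty)
end set {} — state 1 not in

Answer: REJECT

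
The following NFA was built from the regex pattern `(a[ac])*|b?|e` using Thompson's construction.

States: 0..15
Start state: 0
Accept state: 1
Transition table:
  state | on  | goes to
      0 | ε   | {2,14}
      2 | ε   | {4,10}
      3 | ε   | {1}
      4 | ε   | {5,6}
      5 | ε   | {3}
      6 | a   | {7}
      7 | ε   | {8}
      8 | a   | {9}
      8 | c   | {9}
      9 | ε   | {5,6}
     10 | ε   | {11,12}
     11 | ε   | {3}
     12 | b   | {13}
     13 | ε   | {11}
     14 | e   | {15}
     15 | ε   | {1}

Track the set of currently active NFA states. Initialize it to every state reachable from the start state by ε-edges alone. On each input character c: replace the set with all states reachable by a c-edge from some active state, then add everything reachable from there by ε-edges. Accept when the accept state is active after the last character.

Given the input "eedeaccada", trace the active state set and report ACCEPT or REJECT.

initial (ε-close {0}): {0,1,2,3,4,5,6,10,11,12,14}
'e' @ 1: {1,15}  [accepting]
'e' @ 2: {}  — dead — no transitions
rest 'deaccada' ignored (set empty)
final: {}; accept 1 not in set

Answer: REJECT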